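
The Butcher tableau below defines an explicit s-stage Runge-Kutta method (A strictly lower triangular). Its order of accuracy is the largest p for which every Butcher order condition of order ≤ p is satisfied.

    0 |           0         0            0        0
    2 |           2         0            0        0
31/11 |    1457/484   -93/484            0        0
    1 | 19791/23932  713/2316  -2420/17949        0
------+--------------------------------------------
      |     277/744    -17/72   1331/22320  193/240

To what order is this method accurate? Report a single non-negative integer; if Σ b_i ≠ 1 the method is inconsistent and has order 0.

b = (277/744, -17/72, 1331/22320, 193/240)
c = (0, 2, 31/11, 1)
Ac = (0, 0, -93/242, 91/386)
Σ b_i: 277/744·1 + (-17/72)·1 + 1331/22320·1 + 193/240·1 = 1 ✓
b·c: (-17/72)·2 + 1331/22320·31/11 + 193/240·1 = 1/2 ✓
b·c²: (-17/72)·4 + 1331/22320·961/121 + 193/240·1 = 1/3 ✓
b·Ac: 1331/22320·(-93/242) + 193/240·91/386 = 1/6 ✓
b·c³: (-17/72)·8 + 1331/22320·29791/1331 + 193/240·1 = 1/4 ✓
b·(c∘Ac): 1331/22320·(-2883/2662) + 193/240·91/386 = 1/8 ✓
b·Ac²: 1331/22320·(-93/121) + 193/240·31/193 = 1/12 ✓
b·A²c: 193/240·10/193 = 1/24 ✓; 4 stages ⇒ order 4.

4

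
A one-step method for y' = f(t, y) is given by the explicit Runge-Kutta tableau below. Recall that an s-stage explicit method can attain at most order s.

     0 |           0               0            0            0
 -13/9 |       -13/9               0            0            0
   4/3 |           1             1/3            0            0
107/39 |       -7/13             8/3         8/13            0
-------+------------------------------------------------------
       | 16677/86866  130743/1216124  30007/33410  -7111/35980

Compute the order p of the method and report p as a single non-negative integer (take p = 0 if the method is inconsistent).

b = (16677/86866, 130743/1216124, 30007/33410, -7111/35980)
c = (0, -13/9, 4/3, 107/39)
Ac = (0, 0, -13/27, -1064/351)
Σ b_i: 16677/86866·1 + 130743/1216124·1 + 30007/33410·1 + (-7111/35980)·1 = 1 ✓
b·c: 130743/1216124·(-13/9) + 30007/33410·4/3 + (-7111/35980)·107/39 = 1/2 ✓
b·c²: 130743/1216124·169/81 + 30007/33410·16/9 + (-7111/35980)·11449/1521 = 1/3 ✓
b·Ac: 30007/33410·(-13/27) + (-7111/35980)·(-1064/351) = 1/6 ✓
b·c³: 130743/1216124·(-2197/729) + 30007/33410·64/27 + (-7111/35980)·1225043/59319 = -16018715/7036146 ≠ 1/4 ⇒ order 3.
b·(c∘Ac): 30007/33410·(-52/81) + (-7111/35980)·(-113848/13689) = 288784/270621 ≠ 1/8
b·Ac²: 30007/33410·169/243 + (-7111/35980)·21032/3159 = -67147/97146 ≠ 1/12
b·A²c: (-7111/35980)·(-8/27) = 14222/242865 ≠ 1/24

3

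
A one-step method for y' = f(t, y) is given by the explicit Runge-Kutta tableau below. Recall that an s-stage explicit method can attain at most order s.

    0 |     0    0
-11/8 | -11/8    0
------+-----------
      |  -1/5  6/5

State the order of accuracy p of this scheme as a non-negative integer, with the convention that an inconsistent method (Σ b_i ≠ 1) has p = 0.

b = (-1/5, 6/5)
c = (0, -11/8)
Σ b_i: (-1/5)·1 + 6/5·1 = 1 ✓
b·c: 6/5·(-11/8) = -33/20 ≠ 1/2 ⇒ order 1.

1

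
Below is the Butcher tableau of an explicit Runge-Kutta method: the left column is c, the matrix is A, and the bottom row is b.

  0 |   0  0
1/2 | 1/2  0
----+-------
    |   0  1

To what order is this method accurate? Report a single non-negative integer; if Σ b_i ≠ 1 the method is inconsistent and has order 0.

2

b = (0, 1)
c = (0, 1/2)
Σ b_i: 1·1 = 1 ✓
b·c: 1·1/2 = 1/2 ✓; 2 stages ⇒ order 2.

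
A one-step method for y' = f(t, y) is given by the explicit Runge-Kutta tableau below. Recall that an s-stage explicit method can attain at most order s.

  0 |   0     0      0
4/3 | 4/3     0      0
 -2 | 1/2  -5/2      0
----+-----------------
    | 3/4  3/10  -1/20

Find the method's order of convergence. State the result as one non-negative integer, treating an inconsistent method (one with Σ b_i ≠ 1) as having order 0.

b = (3/4, 3/10, -1/20)
c = (0, 4/3, -2)
Ac = (0, 0, -10/3)
Σ b_i: 3/4·1 + 3/10·1 + (-1/20)·1 = 1 ✓
b·c: 3/10·4/3 + (-1/20)·(-2) = 1/2 ✓
b·c²: 3/10·16/9 + (-1/20)·4 = 1/3 ✓
b·Ac: (-1/20)·(-10/3) = 1/6 ✓; 3 stages ⇒ order 3.

3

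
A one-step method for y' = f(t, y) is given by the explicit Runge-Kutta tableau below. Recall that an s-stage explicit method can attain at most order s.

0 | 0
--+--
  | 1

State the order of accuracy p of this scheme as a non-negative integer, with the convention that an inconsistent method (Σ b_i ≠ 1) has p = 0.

b = (1)
c = (0)
Σ b_i: 1·1 = 1 ✓; 1 stage ⇒ order 1.

1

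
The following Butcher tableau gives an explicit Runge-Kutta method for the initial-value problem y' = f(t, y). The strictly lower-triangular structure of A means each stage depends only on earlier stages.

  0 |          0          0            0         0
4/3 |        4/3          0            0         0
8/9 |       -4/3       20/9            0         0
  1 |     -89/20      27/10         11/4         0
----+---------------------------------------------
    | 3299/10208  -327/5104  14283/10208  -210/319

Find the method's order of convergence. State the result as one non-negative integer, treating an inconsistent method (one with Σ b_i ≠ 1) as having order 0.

b = (3299/10208, -327/5104, 14283/10208, -210/319)
c = (0, 4/3, 8/9, 1)
Ac = (0, 0, 80/27, 272/45)
Σ b_i: 3299/10208·1 + (-327/5104)·1 + 14283/10208·1 + (-210/319)·1 = 1 ✓
b·c: (-327/5104)·4/3 + 14283/10208·8/9 + (-210/319)·1 = 1/2 ✓
b·c²: (-327/5104)·16/9 + 14283/10208·64/81 + (-210/319)·1 = 1/3 ✓
b·Ac: 14283/10208·80/27 + (-210/319)·272/45 = 1/6 ✓
b·c³: (-327/5104)·64/27 + 14283/10208·512/729 + (-210/319)·1 = 1486/8613 ≠ 1/4 ⇒ order 3.
b·(c∘Ac): 14283/10208·640/243 + (-210/319)·272/45 = -844/2871 ≠ 1/8
b·Ac²: 14283/10208·320/81 + (-210/319)·2824/405 = 734/783 ≠ 1/12
b·A²c: (-210/319)·220/27 = -1400/261 ≠ 1/24

3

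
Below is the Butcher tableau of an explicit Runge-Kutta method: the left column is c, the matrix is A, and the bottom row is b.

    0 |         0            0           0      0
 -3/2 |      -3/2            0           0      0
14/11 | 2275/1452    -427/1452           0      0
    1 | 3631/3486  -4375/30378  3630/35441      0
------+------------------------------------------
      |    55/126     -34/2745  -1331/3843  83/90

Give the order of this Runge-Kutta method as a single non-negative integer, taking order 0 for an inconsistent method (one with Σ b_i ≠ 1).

4

b = (55/126, -34/2745, -1331/3843, 83/90)
c = (0, -3/2, 14/11, 1)
Ac = (0, 0, 427/968, 115/332)
Σ b_i: 55/126·1 + (-34/2745)·1 + (-1331/3843)·1 + 83/90·1 = 1 ✓
b·c: (-34/2745)·(-3/2) + (-1331/3843)·14/11 + 83/90·1 = 1/2 ✓
b·c²: (-34/2745)·9/4 + (-1331/3843)·196/121 + 83/90·1 = 1/3 ✓
b·Ac: (-1331/3843)·427/968 + 83/90·115/332 = 1/6 ✓
b·c³: (-34/2745)·(-27/8) + (-1331/3843)·2744/1331 + 83/90·1 = 1/4 ✓
b·(c∘Ac): (-1331/3843)·2989/5324 + 83/90·115/332 = 1/8 ✓
b·Ac²: (-1331/3843)·(-1281/1936) + 83/90·(-105/664) = 1/12 ✓
b·A²c: 83/90·15/332 = 1/24 ✓; 4 stages ⇒ order 4.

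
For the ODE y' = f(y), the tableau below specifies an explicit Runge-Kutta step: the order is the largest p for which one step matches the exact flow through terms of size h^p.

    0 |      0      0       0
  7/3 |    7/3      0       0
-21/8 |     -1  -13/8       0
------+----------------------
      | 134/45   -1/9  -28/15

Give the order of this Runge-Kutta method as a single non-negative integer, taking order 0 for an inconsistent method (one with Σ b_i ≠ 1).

b = (134/45, -1/9, -28/15)
c = (0, 7/3, -21/8)
Ac = (0, 0, -91/24)
Σ b_i: 134/45·1 + (-1/9)·1 + (-28/15)·1 = 1 ✓
b·c: (-1/9)·7/3 + (-28/15)·(-21/8) = 1253/270 ≠ 1/2 ⇒ order 1.

1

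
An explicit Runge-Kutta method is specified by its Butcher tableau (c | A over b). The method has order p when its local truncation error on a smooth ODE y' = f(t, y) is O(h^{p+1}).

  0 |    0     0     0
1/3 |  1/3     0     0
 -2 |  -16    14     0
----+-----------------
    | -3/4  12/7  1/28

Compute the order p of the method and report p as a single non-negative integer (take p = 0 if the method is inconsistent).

b = (-3/4, 12/7, 1/28)
c = (0, 1/3, -2)
Ac = (0, 0, 14/3)
Σ b_i: (-3/4)·1 + 12/7·1 + 1/28·1 = 1 ✓
b·c: 12/7·1/3 + 1/28·(-2) = 1/2 ✓
b·c²: 12/7·1/9 + 1/28·4 = 1/3 ✓
b·Ac: 1/28·14/3 = 1/6 ✓; 3 stages ⇒ order 3.

3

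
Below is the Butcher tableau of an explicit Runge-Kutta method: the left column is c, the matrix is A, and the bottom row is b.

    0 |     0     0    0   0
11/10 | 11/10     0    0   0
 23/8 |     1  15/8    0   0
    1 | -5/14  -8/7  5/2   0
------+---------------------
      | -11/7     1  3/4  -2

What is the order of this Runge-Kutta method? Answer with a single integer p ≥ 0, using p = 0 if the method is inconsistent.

b = (-11/7, 1, 3/4, -2)
c = (0, 11/10, 23/8, 1)
Ac = (0, 0, 33/16, 3321/560)
Σ b_i: (-11/7)·1 + 1·1 + 3/4·1 + (-2)·1 = -51/28 ≠ 1 ⇒ order 0.

0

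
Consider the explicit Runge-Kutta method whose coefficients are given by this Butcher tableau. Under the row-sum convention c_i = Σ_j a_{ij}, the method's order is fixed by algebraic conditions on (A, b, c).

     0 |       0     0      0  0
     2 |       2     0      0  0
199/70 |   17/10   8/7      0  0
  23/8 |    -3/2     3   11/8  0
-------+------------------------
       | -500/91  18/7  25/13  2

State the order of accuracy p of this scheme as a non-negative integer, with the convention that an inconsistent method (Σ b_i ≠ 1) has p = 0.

1

b = (-500/91, 18/7, 25/13, 2)
c = (0, 2, 199/70, 23/8)
Ac = (0, 0, 16/7, 5549/560)
Σ b_i: (-500/91)·1 + 18/7·1 + 25/13·1 + 2·1 = 1 ✓
b·c: 18/7·2 + 25/13·199/70 + 2·23/8 = 5955/364 ≠ 1/2 ⇒ order 1.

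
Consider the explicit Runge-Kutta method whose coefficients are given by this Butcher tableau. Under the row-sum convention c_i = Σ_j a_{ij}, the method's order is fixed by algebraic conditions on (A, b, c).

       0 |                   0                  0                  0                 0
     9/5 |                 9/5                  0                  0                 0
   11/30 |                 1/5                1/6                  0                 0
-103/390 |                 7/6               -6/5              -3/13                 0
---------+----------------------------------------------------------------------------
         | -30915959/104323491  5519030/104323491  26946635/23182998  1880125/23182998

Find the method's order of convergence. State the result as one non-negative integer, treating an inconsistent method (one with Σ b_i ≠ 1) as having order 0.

3

b = (-30915959/104323491, 5519030/104323491, 26946635/23182998, 1880125/23182998)
c = (0, 9/5, 11/30, -103/390)
Ac = (0, 0, 3/10, -1459/650)
Σ b_i: (-30915959/104323491)·1 + 5519030/104323491·1 + 26946635/23182998·1 + 1880125/23182998·1 = 1 ✓
b·c: 5519030/104323491·9/5 + 26946635/23182998·11/30 + 1880125/23182998·(-103/390) = 1/2 ✓
b·c²: 5519030/104323491·81/25 + 26946635/23182998·121/900 + 1880125/23182998·10609/152100 = 1/3 ✓
b·Ac: 26946635/23182998·3/10 + 1880125/23182998·(-1459/650) = 1/6 ✓
b·c³: 5519030/104323491·729/125 + 26946635/23182998·1331/27000 + 1880125/23182998·(-1092727/59319000) = 98822856947/271241076600 ≠ 1/4 ⇒ order 3.
b·(c∘Ac): 26946635/23182998·11/100 + 1880125/23182998·150277/253500 = 30590132/173872485 ≠ 1/8
b·Ac²: 26946635/23182998·27/50 + 1880125/23182998·(-76421/19500) = 430975489/1390979880 ≠ 1/12
b·A²c: 1880125/23182998·(-9/130) = -86775/15455332 ≠ 1/24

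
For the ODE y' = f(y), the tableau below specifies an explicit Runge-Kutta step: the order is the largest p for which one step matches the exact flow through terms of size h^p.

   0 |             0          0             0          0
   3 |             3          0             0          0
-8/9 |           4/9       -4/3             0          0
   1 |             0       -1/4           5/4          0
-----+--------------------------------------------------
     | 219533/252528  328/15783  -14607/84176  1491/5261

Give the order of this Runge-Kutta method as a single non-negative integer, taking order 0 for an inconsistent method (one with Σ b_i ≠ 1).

b = (219533/252528, 328/15783, -14607/84176, 1491/5261)
c = (0, 3, -8/9, 1)
Ac = (0, 0, -4, -67/36)
Σ b_i: 219533/252528·1 + 328/15783·1 + (-14607/84176)·1 + 1491/5261·1 = 1 ✓
b·c: 328/15783·3 + (-14607/84176)·(-8/9) + 1491/5261·1 = 1/2 ✓
b·c²: 328/15783·9 + (-14607/84176)·64/81 + 1491/5261·1 = 1/3 ✓
b·Ac: (-14607/84176)·(-4) + 1491/5261·(-67/36) = 1/6 ✓
b·c³: 328/15783·27 + (-14607/84176)·(-512/729) + 1491/5261·1 = 137273/142047 ≠ 1/4 ⇒ order 3.
b·(c∘Ac): (-14607/84176)·32/9 + 1491/5261·(-67/36) = -72251/63132 ≠ 1/8
b·Ac²: (-14607/84176)·(-12) + 1491/5261·(-409/324) = 489947/284094 ≠ 1/12
b·A²c: 1491/5261·(-5) = -7455/5261 ≠ 1/24

3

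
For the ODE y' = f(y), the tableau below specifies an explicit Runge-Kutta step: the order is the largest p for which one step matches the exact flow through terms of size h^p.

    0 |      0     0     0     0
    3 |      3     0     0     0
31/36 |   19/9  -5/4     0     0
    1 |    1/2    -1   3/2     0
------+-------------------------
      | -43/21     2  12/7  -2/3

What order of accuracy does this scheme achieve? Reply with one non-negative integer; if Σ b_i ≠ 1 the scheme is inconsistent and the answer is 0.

1

b = (-43/21, 2, 12/7, -2/3)
c = (0, 3, 31/36, 1)
Ac = (0, 0, -15/4, -41/24)
Σ b_i: (-43/21)·1 + 2·1 + 12/7·1 + (-2/3)·1 = 1 ✓
b·c: 2·3 + 12/7·31/36 + (-2/3)·1 = 143/21 ≠ 1/2 ⇒ order 1.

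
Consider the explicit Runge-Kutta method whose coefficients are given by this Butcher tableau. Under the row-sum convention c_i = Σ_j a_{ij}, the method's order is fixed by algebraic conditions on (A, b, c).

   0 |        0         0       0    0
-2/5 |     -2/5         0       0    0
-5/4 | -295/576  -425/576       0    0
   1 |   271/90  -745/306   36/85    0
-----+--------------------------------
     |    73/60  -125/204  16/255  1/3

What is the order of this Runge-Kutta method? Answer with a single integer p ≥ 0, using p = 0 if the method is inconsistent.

b = (73/60, -125/204, 16/255, 1/3)
c = (0, -2/5, -5/4, 1)
Ac = (0, 0, 85/288, 4/9)
Σ b_i: 73/60·1 + (-125/204)·1 + 16/255·1 + 1/3·1 = 1 ✓
b·c: (-125/204)·(-2/5) + 16/255·(-5/4) + 1/3·1 = 1/2 ✓
b·c²: (-125/204)·4/25 + 16/255·25/16 + 1/3·1 = 1/3 ✓
b·Ac: 16/255·85/288 + 1/3·4/9 = 1/6 ✓
b·c³: (-125/204)·(-8/125) + 16/255·(-125/64) + 1/3·1 = 1/4 ✓
b·(c∘Ac): 16/255·(-425/1152) + 1/3·4/9 = 1/8 ✓
b·Ac²: 16/255·(-17/144) + 1/3·49/180 = 1/12 ✓
b·A²c: 1/3·1/8 = 1/24 ✓; 4 stages ⇒ order 4.

4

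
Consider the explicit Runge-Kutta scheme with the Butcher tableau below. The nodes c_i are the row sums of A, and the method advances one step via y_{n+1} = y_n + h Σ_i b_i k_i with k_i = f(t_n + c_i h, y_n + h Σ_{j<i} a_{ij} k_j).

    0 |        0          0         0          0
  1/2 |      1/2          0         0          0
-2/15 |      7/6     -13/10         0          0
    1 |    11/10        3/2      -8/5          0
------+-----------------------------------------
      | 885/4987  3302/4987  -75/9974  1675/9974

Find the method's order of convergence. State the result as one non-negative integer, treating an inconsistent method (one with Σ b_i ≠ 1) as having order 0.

3

b = (885/4987, 3302/4987, -75/9974, 1675/9974)
c = (0, 1/2, -2/15, 1)
Ac = (0, 0, -13/20, 289/300)
Σ b_i: 885/4987·1 + 3302/4987·1 + (-75/9974)·1 + 1675/9974·1 = 1 ✓
b·c: 3302/4987·1/2 + (-75/9974)·(-2/15) + 1675/9974·1 = 1/2 ✓
b·c²: 3302/4987·1/4 + (-75/9974)·4/225 + 1675/9974·1 = 1/3 ✓
b·Ac: (-75/9974)·(-13/20) + 1675/9974·289/300 = 1/6 ✓
b·c³: 3302/4987·1/8 + (-75/9974)·(-8/3375) + 1675/9974·1 = 225061/897660 ≠ 1/4 ⇒ order 3.
b·(c∘Ac): (-75/9974)·13/150 + 1675/9974·289/300 = 19285/119688 ≠ 1/8
b·Ac²: (-75/9974)·(-13/40) + 1675/9974·3119/9000 = 54437/897660 ≠ 1/12
b·A²c: 1675/9974·26/25 = 871/4987 ≠ 1/24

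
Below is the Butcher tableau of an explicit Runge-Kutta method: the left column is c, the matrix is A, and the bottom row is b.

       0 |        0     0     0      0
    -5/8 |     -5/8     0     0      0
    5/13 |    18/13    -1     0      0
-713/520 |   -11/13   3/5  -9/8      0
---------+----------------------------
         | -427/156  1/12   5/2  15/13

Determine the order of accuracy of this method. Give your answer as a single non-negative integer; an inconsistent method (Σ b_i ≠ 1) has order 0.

b = (-427/156, 1/12, 5/2, 15/13)
c = (0, -5/8, 5/13, -713/520)
Ac = (0, 0, 5/8, -21/26)
Σ b_i: (-427/156)·1 + 1/12·1 + 5/2·1 + 15/13·1 = 1 ✓
b·c: 1/12·(-5/8) + 5/2·5/13 + 15/13·(-713/520) = -10913/16224 ≠ 1/2 ⇒ order 1.

1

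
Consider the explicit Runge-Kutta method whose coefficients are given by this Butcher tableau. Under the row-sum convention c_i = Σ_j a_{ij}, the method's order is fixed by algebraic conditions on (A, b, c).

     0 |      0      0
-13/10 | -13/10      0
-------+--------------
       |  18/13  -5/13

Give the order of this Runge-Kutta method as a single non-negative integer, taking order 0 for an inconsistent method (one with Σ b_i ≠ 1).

2

b = (18/13, -5/13)
c = (0, -13/10)
Σ b_i: 18/13·1 + (-5/13)·1 = 1 ✓
b·c: (-5/13)·(-13/10) = 1/2 ✓; 2 stages ⇒ order 2.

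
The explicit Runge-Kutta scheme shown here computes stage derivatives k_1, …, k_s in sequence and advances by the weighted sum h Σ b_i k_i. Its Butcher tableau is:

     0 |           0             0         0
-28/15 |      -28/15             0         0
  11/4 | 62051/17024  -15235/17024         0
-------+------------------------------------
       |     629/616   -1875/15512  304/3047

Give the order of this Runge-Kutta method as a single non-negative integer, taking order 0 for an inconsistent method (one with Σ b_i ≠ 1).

b = (629/616, -1875/15512, 304/3047)
c = (0, -28/15, 11/4)
Ac = (0, 0, 3047/1824)
Σ b_i: 629/616·1 + (-1875/15512)·1 + 304/3047·1 = 1 ✓
b·c: (-1875/15512)·(-28/15) + 304/3047·11/4 = 1/2 ✓
b·c²: (-1875/15512)·784/225 + 304/3047·121/16 = 1/3 ✓
b·Ac: 304/3047·3047/1824 = 1/6 ✓; 3 stages ⇒ order 3.

3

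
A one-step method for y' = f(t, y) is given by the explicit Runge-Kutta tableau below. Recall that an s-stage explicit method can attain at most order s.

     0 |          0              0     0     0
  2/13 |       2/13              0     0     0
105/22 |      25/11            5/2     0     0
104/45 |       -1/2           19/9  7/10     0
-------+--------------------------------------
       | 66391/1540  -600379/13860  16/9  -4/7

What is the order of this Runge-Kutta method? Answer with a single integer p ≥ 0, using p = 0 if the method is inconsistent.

b = (66391/1540, -600379/13860, 16/9, -4/7)
c = (0, 2/13, 105/22, 104/45)
Ac = (0, 0, 5/13, 18871/5148)
Σ b_i: 66391/1540·1 + (-600379/13860)·1 + 16/9·1 + (-4/7)·1 = 1 ✓
b·c: (-600379/13860)·2/13 + 16/9·105/22 + (-4/7)·104/45 = 1/2 ✓
b·c²: (-600379/13860)·4/169 + 16/9·11025/484 + (-4/7)·10816/2025 = 812032643/22297275 ≠ 1/3 ⇒ order 2.
b·Ac: 16/9·5/13 + (-4/7)·18871/5148 = -4237/3003 ≠ 1/6

2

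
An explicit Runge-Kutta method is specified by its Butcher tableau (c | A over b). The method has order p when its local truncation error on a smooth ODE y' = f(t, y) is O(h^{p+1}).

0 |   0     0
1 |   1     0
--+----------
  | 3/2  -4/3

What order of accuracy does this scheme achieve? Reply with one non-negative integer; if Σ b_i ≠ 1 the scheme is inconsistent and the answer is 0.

b = (3/2, -4/3)
c = (0, 1)
Σ b_i: 3/2·1 + (-4/3)·1 = 1/6 ≠ 1 ⇒ order 0.

0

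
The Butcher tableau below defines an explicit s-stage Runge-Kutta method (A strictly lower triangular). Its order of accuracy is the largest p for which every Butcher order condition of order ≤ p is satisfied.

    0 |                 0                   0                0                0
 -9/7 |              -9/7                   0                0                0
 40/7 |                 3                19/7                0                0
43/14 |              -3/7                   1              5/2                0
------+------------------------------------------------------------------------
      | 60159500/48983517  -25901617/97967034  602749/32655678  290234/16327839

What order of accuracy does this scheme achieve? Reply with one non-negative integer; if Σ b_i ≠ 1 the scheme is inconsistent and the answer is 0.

b = (60159500/48983517, -25901617/97967034, 602749/32655678, 290234/16327839)
c = (0, -9/7, 40/7, 43/14)
Ac = (0, 0, -171/49, 13)
Σ b_i: 60159500/48983517·1 + (-25901617/97967034)·1 + 602749/32655678·1 + 290234/16327839·1 = 1 ✓
b·c: (-25901617/97967034)·(-9/7) + 602749/32655678·40/7 + 290234/16327839·43/14 = 1/2 ✓
b·c²: (-25901617/97967034)·81/49 + 602749/32655678·1600/49 + 290234/16327839·1849/196 = 1/3 ✓
b·Ac: 602749/32655678·(-171/49) + 290234/16327839·13 = 1/6 ✓
b·c³: (-25901617/97967034)·(-729/343) + 602749/32655678·64000/343 + 290234/16327839·79507/2744 = 4822755961/1066752148 ≠ 1/4 ⇒ order 3.
b·(c∘Ac): 602749/32655678·(-6840/343) + 290234/16327839·559/14 = 39050983/114294873 ≠ 1/8
b·Ac²: 602749/32655678·1539/343 + 290234/16327839·583/7 = 357344083/228589746 ≠ 1/12
b·A²c: 290234/16327839·(-855/98) = -5908335/38098291 ≠ 1/24

3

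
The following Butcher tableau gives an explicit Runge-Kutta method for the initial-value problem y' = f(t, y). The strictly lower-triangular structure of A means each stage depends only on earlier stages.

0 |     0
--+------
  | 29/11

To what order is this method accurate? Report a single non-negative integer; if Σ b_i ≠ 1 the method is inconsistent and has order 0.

0

b = (29/11)
c = (0)
Σ b_i: 29/11·1 = 29/11 ≠ 1 ⇒ order 0.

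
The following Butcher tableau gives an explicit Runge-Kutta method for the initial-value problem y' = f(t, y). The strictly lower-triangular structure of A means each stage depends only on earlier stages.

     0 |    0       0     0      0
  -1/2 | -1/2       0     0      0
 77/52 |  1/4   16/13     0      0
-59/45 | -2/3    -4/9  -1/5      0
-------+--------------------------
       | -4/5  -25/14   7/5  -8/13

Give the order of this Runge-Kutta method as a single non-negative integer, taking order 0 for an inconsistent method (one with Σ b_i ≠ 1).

b = (-4/5, -25/14, 7/5, -8/13)
c = (0, -1/2, 77/52, -59/45)
Ac = (0, 0, -8/13, -173/2340)
Σ b_i: (-4/5)·1 + (-25/14)·1 + 7/5·1 + (-8/13)·1 = -1639/910 ≠ 1 ⇒ order 0.

0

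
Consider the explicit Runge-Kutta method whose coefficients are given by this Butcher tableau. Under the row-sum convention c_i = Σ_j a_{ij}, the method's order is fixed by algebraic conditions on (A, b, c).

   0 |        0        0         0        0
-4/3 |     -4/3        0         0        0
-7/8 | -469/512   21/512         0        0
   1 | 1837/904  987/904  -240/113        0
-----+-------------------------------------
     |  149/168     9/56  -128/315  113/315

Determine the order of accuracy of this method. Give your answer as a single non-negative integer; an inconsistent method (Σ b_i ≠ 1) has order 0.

4

b = (149/168, 9/56, -128/315, 113/315)
c = (0, -4/3, -7/8, 1)
Ac = (0, 0, -7/128, 91/226)
Σ b_i: 149/168·1 + 9/56·1 + (-128/315)·1 + 113/315·1 = 1 ✓
b·c: 9/56·(-4/3) + (-128/315)·(-7/8) + 113/315·1 = 1/2 ✓
b·c²: 9/56·16/9 + (-128/315)·49/64 + 113/315·1 = 1/3 ✓
b·Ac: (-128/315)·(-7/128) + 113/315·91/226 = 1/6 ✓
b·c³: 9/56·(-64/27) + (-128/315)·(-343/512) + 113/315·1 = 1/4 ✓
b·(c∘Ac): (-128/315)·49/1024 + 113/315·91/226 = 1/8 ✓
b·Ac²: (-128/315)·7/96 + 113/315·427/1356 = 1/12 ✓
b·A²c: 113/315·105/904 = 1/24 ✓; 4 stages ⇒ order 4.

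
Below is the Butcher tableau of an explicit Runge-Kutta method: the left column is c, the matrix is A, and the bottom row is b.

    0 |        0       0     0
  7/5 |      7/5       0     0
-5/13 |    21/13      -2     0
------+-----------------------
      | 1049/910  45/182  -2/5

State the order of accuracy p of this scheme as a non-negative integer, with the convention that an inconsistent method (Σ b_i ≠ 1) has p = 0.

2

b = (1049/910, 45/182, -2/5)
c = (0, 7/5, -5/13)
Ac = (0, 0, -14/5)
Σ b_i: 1049/910·1 + 45/182·1 + (-2/5)·1 = 1 ✓
b·c: 45/182·7/5 + (-2/5)·(-5/13) = 1/2 ✓
b·c²: 45/182·49/25 + (-2/5)·25/169 = 719/1690 ≠ 1/3 ⇒ order 2.
b·Ac: (-2/5)·(-14/5) = 28/25 ≠ 1/6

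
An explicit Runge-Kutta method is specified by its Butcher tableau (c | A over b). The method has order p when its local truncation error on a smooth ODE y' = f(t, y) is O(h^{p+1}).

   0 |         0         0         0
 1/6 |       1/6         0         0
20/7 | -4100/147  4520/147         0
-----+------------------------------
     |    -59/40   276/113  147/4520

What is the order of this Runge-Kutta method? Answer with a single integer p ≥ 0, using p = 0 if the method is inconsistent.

3

b = (-59/40, 276/113, 147/4520)
c = (0, 1/6, 20/7)
Ac = (0, 0, 2260/441)
Σ b_i: (-59/40)·1 + 276/113·1 + 147/4520·1 = 1 ✓
b·c: 276/113·1/6 + 147/4520·20/7 = 1/2 ✓
b·c²: 276/113·1/36 + 147/4520·400/49 = 1/3 ✓
b·Ac: 147/4520·2260/441 = 1/6 ✓; 3 stages ⇒ order 3.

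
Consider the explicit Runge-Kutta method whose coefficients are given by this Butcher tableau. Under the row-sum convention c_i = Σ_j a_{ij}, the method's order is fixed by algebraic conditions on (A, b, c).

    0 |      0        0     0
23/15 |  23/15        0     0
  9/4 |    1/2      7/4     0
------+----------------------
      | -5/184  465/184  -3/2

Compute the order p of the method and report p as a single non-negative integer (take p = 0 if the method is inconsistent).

b = (-5/184, 465/184, -3/2)
c = (0, 23/15, 9/4)
Ac = (0, 0, 161/60)
Σ b_i: (-5/184)·1 + 465/184·1 + (-3/2)·1 = 1 ✓
b·c: 465/184·23/15 + (-3/2)·9/4 = 1/2 ✓
b·c²: 465/184·529/225 + (-3/2)·81/16 = -793/480 ≠ 1/3 ⇒ order 2.
b·Ac: (-3/2)·161/60 = -161/40 ≠ 1/6

2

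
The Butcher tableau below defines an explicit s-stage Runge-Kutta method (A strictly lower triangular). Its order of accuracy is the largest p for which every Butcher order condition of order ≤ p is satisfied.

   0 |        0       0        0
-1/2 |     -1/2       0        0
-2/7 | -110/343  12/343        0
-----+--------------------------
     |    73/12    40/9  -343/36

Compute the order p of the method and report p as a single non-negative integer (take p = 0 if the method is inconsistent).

3

b = (73/12, 40/9, -343/36)
c = (0, -1/2, -2/7)
Ac = (0, 0, -6/343)
Σ b_i: 73/12·1 + 40/9·1 + (-343/36)·1 = 1 ✓
b·c: 40/9·(-1/2) + (-343/36)·(-2/7) = 1/2 ✓
b·c²: 40/9·1/4 + (-343/36)·4/49 = 1/3 ✓
b·Ac: (-343/36)·(-6/343) = 1/6 ✓; 3 stages ⇒ order 3.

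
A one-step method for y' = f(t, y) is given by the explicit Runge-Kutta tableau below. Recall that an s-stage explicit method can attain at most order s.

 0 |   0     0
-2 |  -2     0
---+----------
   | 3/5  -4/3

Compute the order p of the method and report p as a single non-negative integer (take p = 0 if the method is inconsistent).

0

b = (3/5, -4/3)
c = (0, -2)
Σ b_i: 3/5·1 + (-4/3)·1 = -11/15 ≠ 1 ⇒ order 0.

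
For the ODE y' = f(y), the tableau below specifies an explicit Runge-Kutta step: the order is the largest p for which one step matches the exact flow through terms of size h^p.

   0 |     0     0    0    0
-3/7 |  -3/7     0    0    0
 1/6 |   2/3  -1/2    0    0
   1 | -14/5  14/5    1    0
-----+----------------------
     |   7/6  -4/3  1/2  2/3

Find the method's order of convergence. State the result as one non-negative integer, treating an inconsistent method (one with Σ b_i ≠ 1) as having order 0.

b = (7/6, -4/3, 1/2, 2/3)
c = (0, -3/7, 1/6, 1)
Ac = (0, 0, 3/14, -31/30)
Σ b_i: 7/6·1 + (-4/3)·1 + 1/2·1 + 2/3·1 = 1 ✓
b·c: (-4/3)·(-3/7) + 1/2·1/6 + 2/3·1 = 37/28 ≠ 1/2 ⇒ order 1.

1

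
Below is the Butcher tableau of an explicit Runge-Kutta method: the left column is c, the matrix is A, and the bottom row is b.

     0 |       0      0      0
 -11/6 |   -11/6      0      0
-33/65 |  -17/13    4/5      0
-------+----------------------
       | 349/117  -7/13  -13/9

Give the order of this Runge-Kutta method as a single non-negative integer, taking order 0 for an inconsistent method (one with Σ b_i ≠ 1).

1

b = (349/117, -7/13, -13/9)
c = (0, -11/6, -33/65)
Ac = (0, 0, -22/15)
Σ b_i: 349/117·1 + (-7/13)·1 + (-13/9)·1 = 1 ✓
b·c: (-7/13)·(-11/6) + (-13/9)·(-33/65) = 671/390 ≠ 1/2 ⇒ order 1.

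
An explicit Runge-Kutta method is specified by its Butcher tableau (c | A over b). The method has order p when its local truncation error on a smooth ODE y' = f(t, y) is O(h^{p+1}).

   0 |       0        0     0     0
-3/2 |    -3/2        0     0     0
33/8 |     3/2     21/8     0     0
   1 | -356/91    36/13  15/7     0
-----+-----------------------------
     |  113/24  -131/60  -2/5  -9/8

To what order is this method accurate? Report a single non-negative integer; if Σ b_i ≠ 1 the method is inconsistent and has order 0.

2

b = (113/24, -131/60, -2/5, -9/8)
c = (0, -3/2, 33/8, 1)
Ac = (0, 0, -63/16, 3411/728)
Σ b_i: 113/24·1 + (-131/60)·1 + (-2/5)·1 + (-9/8)·1 = 1 ✓
b·c: (-131/60)·(-3/2) + (-2/5)·33/8 + (-9/8)·1 = 1/2 ✓
b·c²: (-131/60)·9/4 + (-2/5)·1089/64 + (-9/8)·1 = -411/32 ≠ 1/3 ⇒ order 2.
b·Ac: (-2/5)·(-63/16) + (-9/8)·3411/728 = -107631/29120 ≠ 1/6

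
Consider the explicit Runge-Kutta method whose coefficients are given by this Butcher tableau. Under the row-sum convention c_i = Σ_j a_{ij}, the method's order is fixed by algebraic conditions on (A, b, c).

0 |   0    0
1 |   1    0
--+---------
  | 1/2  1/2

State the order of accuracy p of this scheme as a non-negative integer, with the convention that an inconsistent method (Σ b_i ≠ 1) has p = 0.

2

b = (1/2, 1/2)
c = (0, 1)
Σ b_i: 1/2·1 + 1/2·1 = 1 ✓
b·c: 1/2·1 = 1/2 ✓; 2 stages ⇒ order 2.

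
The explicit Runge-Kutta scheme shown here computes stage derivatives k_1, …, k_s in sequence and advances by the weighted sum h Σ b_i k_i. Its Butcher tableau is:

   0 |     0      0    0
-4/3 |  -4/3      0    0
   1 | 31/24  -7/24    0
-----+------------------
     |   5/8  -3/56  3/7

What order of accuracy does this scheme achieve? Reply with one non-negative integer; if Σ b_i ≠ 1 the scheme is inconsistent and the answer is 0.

3

b = (5/8, -3/56, 3/7)
c = (0, -4/3, 1)
Ac = (0, 0, 7/18)
Σ b_i: 5/8·1 + (-3/56)·1 + 3/7·1 = 1 ✓
b·c: (-3/56)·(-4/3) + 3/7·1 = 1/2 ✓
b·c²: (-3/56)·16/9 + 3/7·1 = 1/3 ✓
b·Ac: 3/7·7/18 = 1/6 ✓; 3 stages ⇒ order 3.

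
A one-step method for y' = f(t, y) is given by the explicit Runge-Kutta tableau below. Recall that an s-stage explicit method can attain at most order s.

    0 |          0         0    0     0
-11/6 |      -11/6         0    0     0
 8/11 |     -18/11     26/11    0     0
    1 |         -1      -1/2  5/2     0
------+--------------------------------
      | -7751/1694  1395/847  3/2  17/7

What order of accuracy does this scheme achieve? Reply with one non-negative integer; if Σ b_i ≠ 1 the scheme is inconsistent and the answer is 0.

b = (-7751/1694, 1395/847, 3/2, 17/7)
c = (0, -11/6, 8/11, 1)
Ac = (0, 0, -13/3, 361/132)
Σ b_i: (-7751/1694)·1 + 1395/847·1 + 3/2·1 + 17/7·1 = 1 ✓
b·c: 1395/847·(-11/6) + 3/2·8/11 + 17/7·1 = 1/2 ✓
b·c²: 1395/847·121/36 + 3/2·64/121 + 17/7·1 = 29671/3388 ≠ 1/3 ⇒ order 2.
b·Ac: 3/2·(-13/3) + 17/7·361/132 = 131/924 ≠ 1/6

2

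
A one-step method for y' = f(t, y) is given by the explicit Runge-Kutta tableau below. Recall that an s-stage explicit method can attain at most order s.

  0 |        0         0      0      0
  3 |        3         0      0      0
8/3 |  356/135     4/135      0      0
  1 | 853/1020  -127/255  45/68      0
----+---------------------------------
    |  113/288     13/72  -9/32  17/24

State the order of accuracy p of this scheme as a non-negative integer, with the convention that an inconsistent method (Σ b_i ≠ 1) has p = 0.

b = (113/288, 13/72, -9/32, 17/24)
c = (0, 3, 8/3, 1)
Ac = (0, 0, 4/45, 23/85)
Σ b_i: 113/288·1 + 13/72·1 + (-9/32)·1 + 17/24·1 = 1 ✓
b·c: 13/72·3 + (-9/32)·8/3 + 17/24·1 = 1/2 ✓
b·c²: 13/72·9 + (-9/32)·64/9 + 17/24·1 = 1/3 ✓
b·Ac: (-9/32)·4/45 + 17/24·23/85 = 1/6 ✓
b·c³: 13/72·27 + (-9/32)·512/27 + 17/24·1 = 1/4 ✓
b·(c∘Ac): (-9/32)·32/135 + 17/24·23/85 = 1/8 ✓
b·Ac²: (-9/32)·4/15 + 17/24·19/85 = 1/12 ✓
b·A²c: 17/24·1/17 = 1/24 ✓; 4 stages ⇒ order 4.

4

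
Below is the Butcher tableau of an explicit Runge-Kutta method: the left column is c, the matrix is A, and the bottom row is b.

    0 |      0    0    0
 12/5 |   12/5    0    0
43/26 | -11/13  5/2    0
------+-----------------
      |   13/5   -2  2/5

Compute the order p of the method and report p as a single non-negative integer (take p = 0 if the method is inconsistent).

1

b = (13/5, -2, 2/5)
c = (0, 12/5, 43/26)
Ac = (0, 0, 6)
Σ b_i: 13/5·1 + (-2)·1 + 2/5·1 = 1 ✓
b·c: (-2)·12/5 + 2/5·43/26 = -269/65 ≠ 1/2 ⇒ order 1.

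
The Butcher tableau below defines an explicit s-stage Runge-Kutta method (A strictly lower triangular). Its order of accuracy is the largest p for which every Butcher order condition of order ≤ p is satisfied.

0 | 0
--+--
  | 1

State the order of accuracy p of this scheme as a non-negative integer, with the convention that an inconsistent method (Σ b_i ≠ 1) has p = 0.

b = (1)
c = (0)
Σ b_i: 1·1 = 1 ✓; 1 stage ⇒ order 1.

1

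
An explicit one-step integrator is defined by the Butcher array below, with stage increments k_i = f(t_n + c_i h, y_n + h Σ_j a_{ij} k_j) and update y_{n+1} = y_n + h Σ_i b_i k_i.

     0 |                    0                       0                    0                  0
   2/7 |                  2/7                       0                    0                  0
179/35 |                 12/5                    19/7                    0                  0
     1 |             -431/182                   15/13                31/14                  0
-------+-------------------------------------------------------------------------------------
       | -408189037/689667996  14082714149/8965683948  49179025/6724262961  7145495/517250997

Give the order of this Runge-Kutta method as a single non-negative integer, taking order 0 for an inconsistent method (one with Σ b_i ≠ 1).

3

b = (-408189037/689667996, 14082714149/8965683948, 49179025/6724262961, 7145495/517250997)
c = (0, 2/7, 179/35, 1)
Ac = (0, 0, 38/49, 74237/6370)
Σ b_i: (-408189037/689667996)·1 + 14082714149/8965683948·1 + 49179025/6724262961·1 + 7145495/517250997·1 = 1 ✓
b·c: 14082714149/8965683948·2/7 + 49179025/6724262961·179/35 + 7145495/517250997·1 = 1/2 ✓
b·c²: 14082714149/8965683948·4/49 + 49179025/6724262961·32041/1225 + 7145495/517250997·1 = 1/3 ✓
b·Ac: 49179025/6724262961·38/49 + 7145495/517250997·74237/6370 = 1/6 ✓
b·c³: 14082714149/8965683948·8/343 + 49179025/6724262961·5735339/42875 + 7145495/517250997·1 = 14486111646/14080721585 ≠ 1/4 ⇒ order 3.
b·(c∘Ac): 49179025/6724262961·6802/1715 + 7145495/517250997·74237/6370 = 41735735641/219659256726 ≠ 1/8
b·Ac²: 49179025/6724262961·76/343 + 7145495/517250997·12933523/222950 = 203523745547/253452988530 ≠ 1/12
b·A²c: 7145495/517250997·589/343 = 601242365/25345298853 ≠ 1/24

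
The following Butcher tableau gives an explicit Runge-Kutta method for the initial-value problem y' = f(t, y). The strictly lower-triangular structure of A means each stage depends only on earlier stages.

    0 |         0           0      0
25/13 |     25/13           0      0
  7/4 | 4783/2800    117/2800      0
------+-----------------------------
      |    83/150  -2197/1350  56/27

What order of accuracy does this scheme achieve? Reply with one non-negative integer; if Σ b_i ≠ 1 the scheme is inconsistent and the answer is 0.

b = (83/150, -2197/1350, 56/27)
c = (0, 25/13, 7/4)
Ac = (0, 0, 9/112)
Σ b_i: 83/150·1 + (-2197/1350)·1 + 56/27·1 = 1 ✓
b·c: (-2197/1350)·25/13 + 56/27·7/4 = 1/2 ✓
b·c²: (-2197/1350)·625/169 + 56/27·49/16 = 1/3 ✓
b·Ac: 56/27·9/112 = 1/6 ✓; 3 stages ⇒ order 3.

3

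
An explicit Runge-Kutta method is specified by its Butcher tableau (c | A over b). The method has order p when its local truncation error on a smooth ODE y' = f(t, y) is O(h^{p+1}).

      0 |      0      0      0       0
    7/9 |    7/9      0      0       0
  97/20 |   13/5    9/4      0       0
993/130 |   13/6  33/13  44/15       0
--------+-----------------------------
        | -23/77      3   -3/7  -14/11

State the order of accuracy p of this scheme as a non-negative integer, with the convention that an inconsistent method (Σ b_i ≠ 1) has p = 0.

1

b = (-23/77, 3, -3/7, -14/11)
c = (0, 7/9, 97/20, 993/130)
Ac = (0, 0, 7/4, 15796/975)
Σ b_i: (-23/77)·1 + 3·1 + (-3/7)·1 + (-14/11)·1 = 1 ✓
b·c: 3·7/9 + (-3/7)·97/20 + (-14/11)·993/130 = -568583/60060 ≠ 1/2 ⇒ order 1.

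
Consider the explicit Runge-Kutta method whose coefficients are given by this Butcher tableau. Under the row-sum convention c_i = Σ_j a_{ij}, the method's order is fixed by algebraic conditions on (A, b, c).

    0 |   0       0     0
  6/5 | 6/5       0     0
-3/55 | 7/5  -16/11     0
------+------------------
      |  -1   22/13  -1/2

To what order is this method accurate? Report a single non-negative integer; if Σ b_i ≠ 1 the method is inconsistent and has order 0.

b = (-1, 22/13, -1/2)
c = (0, 6/5, -3/55)
Ac = (0, 0, -96/55)
Σ b_i: (-1)·1 + 22/13·1 + (-1/2)·1 = 5/26 ≠ 1 ⇒ order 0.

0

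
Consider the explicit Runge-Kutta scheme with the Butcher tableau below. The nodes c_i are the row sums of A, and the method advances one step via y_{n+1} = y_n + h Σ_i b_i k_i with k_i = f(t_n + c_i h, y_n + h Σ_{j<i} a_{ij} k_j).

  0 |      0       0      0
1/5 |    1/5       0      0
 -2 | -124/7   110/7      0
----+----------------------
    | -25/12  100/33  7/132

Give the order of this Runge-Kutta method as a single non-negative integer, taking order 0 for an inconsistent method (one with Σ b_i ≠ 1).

b = (-25/12, 100/33, 7/132)
c = (0, 1/5, -2)
Ac = (0, 0, 22/7)
Σ b_i: (-25/12)·1 + 100/33·1 + 7/132·1 = 1 ✓
b·c: 100/33·1/5 + 7/132·(-2) = 1/2 ✓
b·c²: 100/33·1/25 + 7/132·4 = 1/3 ✓
b·Ac: 7/132·22/7 = 1/6 ✓; 3 stages ⇒ order 3.

3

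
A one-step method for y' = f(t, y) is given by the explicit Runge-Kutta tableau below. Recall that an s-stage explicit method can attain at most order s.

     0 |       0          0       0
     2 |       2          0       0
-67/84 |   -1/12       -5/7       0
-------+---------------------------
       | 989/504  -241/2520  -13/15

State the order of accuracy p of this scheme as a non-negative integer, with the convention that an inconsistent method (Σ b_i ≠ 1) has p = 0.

b = (989/504, -241/2520, -13/15)
c = (0, 2, -67/84)
Ac = (0, 0, -10/7)
Σ b_i: 989/504·1 + (-241/2520)·1 + (-13/15)·1 = 1 ✓
b·c: (-241/2520)·2 + (-13/15)·(-67/84) = 1/2 ✓
b·c²: (-241/2520)·4 + (-13/15)·4489/7056 = -19769/21168 ≠ 1/3 ⇒ order 2.
b·Ac: (-13/15)·(-10/7) = 26/21 ≠ 1/6

2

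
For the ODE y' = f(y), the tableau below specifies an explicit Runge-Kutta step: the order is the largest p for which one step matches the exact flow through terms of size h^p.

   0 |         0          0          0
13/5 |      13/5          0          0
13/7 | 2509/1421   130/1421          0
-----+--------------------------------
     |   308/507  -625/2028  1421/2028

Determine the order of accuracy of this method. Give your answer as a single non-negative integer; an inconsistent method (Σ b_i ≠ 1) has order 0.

b = (308/507, -625/2028, 1421/2028)
c = (0, 13/5, 13/7)
Ac = (0, 0, 338/1421)
Σ b_i: 308/507·1 + (-625/2028)·1 + 1421/2028·1 = 1 ✓
b·c: (-625/2028)·13/5 + 1421/2028·13/7 = 1/2 ✓
b·c²: (-625/2028)·169/25 + 1421/2028·169/49 = 1/3 ✓
b·Ac: 1421/2028·338/1421 = 1/6 ✓; 3 stages ⇒ order 3.

3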